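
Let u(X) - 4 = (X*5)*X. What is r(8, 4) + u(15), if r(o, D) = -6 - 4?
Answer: 1119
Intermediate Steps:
r(o, D) = -10
u(X) = 4 + 5*X² (u(X) = 4 + (X*5)*X = 4 + (5*X)*X = 4 + 5*X²)
r(8, 4) + u(15) = -10 + (4 + 5*15²) = -10 + (4 + 5*225) = -10 + (4 + 1125) = -10 + 1129 = 1119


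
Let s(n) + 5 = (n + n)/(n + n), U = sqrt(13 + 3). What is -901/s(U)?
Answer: 901/4 ≈ 225.25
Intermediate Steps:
U = 4 (U = sqrt(16) = 4)
s(n) = -4 (s(n) = -5 + (n + n)/(n + n) = -5 + (2*n)/((2*n)) = -5 + (2*n)*(1/(2*n)) = -5 + 1 = -4)
-901/s(U) = -901/(-4) = -901*(-1/4) = 901/4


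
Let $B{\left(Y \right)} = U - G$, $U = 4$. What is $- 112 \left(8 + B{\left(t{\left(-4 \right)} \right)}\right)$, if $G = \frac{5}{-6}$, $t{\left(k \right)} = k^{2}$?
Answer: $- \frac{4312}{3} \approx -1437.3$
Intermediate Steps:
$G = - \frac{5}{6}$ ($G = 5 \left(- \frac{1}{6}\right) = - \frac{5}{6} \approx -0.83333$)
$B{\left(Y \right)} = \frac{29}{6}$ ($B{\left(Y \right)} = 4 - - \frac{5}{6} = 4 + \frac{5}{6} = \frac{29}{6}$)
$- 112 \left(8 + B{\left(t{\left(-4 \right)} \right)}\right) = - 112 \left(8 + \frac{29}{6}\right) = \left(-112\right) \frac{77}{6} = - \frac{4312}{3}$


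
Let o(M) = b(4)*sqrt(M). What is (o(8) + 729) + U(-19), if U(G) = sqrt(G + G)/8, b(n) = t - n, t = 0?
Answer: 729 - 8*sqrt(2) + I*sqrt(38)/8 ≈ 717.69 + 0.77055*I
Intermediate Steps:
b(n) = -n (b(n) = 0 - n = -n)
U(G) = sqrt(2)*sqrt(G)/8 (U(G) = sqrt(2*G)*(1/8) = (sqrt(2)*sqrt(G))*(1/8) = sqrt(2)*sqrt(G)/8)
o(M) = -4*sqrt(M) (o(M) = (-1*4)*sqrt(M) = -4*sqrt(M))
(o(8) + 729) + U(-19) = (-8*sqrt(2) + 729) + sqrt(2)*sqrt(-19)/8 = (-8*sqrt(2) + 729) + sqrt(2)*(I*sqrt(19))/8 = (-8*sqrt(2) + 729) + I*sqrt(38)/8 = (729 - 8*sqrt(2)) + I*sqrt(38)/8 = 729 - 8*sqrt(2) + I*sqrt(38)/8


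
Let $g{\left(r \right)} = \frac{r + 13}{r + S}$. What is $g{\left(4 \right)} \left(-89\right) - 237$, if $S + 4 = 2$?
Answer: $- \frac{1987}{2} \approx -993.5$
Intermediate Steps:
$S = -2$ ($S = -4 + 2 = -2$)
$g{\left(r \right)} = \frac{13 + r}{-2 + r}$ ($g{\left(r \right)} = \frac{r + 13}{r - 2} = \frac{13 + r}{-2 + r}$)
$g{\left(4 \right)} \left(-89\right) - 237 = \frac{13 + 4}{-2 + 4} \left(-89\right) - 237 = \frac{1}{2} \cdot 17 \left(-89\right) - 237 = \frac{17}{2} \left(-89\right) - 237 = - \frac{1513}{2} - 237 = - \frac{1987}{2}$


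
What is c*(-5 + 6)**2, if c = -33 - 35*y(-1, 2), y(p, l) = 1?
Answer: -68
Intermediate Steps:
c = -68 (c = -33 - 35*1 = -33 - 35 = -68)
c*(-5 + 6)**2 = -68*(-5 + 6)**2 = -68*1**2 = -68*1 = -68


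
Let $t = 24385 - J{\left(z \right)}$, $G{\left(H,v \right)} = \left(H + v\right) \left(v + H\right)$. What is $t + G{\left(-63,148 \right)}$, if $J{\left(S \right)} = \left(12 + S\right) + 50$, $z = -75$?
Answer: $31623$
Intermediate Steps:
$G{\left(H,v \right)} = \left(H + v\right)^{2}$ ($G{\left(H,v \right)} = \left(H + v\right) \left(H + v\right) = \left(H + v\right)^{2}$)
$J{\left(S \right)} = 62 + S$
$t = 24398$ ($t = 24385 - \left(62 - 75\right) = 24385 - -13 = 24385 + 13 = 24398$)
$t + G{\left(-63,148 \right)} = 24398 + \left(-63 + 148\right)^{2} = 24398 + 85^{2} = 24398 + 7225 = 31623$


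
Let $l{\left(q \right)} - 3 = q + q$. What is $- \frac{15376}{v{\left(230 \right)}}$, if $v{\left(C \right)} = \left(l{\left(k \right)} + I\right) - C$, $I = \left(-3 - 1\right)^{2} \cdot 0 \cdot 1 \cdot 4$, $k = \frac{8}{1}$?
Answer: $\frac{15376}{211} \approx 72.872$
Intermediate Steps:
$k = 8$ ($k = 8 \cdot 1 = 8$)
$l{\left(q \right)} = 3 + 2 q$ ($l{\left(q \right)} = 3 + \left(q + q\right) = 3 + 2 q$)
$I = 0$ ($I = \left(-4\right)^{2} \cdot 0 \cdot 1 \cdot 4 = 16 \cdot 0 \cdot 1 \cdot 4 = 0 \cdot 1 \cdot 4 = 0 \cdot 4 = 0$)
$v{\left(C \right)} = 19 - C$ ($v{\left(C \right)} = \left(\left(3 + 2 \cdot 8\right) + 0\right) - C = \left(\left(3 + 16\right) + 0\right) - C = \left(19 + 0\right) - C = 19 - C$)
$- \frac{15376}{v{\left(230 \right)}} = - \frac{15376}{19 - 230} = - \frac{15376}{-211} = \left(-15376\right) \left(- \frac{1}{211}\right) = \frac{15376}{211}$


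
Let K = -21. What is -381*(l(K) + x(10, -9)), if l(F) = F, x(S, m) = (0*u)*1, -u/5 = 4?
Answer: 8001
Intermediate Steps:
u = -20 (u = -5*4 = -20)
x(S, m) = 0 (x(S, m) = (0*(-20))*1 = 0*1 = 0)
-381*(l(K) + x(10, -9)) = -381*(-21 + 0) = -381*(-21) = 8001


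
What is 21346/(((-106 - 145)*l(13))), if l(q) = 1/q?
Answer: -277498/251 ≈ -1105.6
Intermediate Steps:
21346/(((-106 - 145)*l(13))) = 21346/(((-106 - 145)/13)) = 21346/((-251*1/13)) = 21346/(-251/13) = 21346*(-13/251) = -277498/251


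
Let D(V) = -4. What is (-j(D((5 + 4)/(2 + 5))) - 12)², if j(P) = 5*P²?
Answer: 8464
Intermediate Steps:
(-j(D((5 + 4)/(2 + 5))) - 12)² = (-5*(-4)² - 12)² = (-5*16 - 12)² = (-1*80 - 12)² = (-80 - 12)² = (-92)² = 8464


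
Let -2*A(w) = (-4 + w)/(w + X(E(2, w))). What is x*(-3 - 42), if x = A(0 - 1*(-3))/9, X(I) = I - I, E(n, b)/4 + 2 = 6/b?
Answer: -⅚ ≈ -0.83333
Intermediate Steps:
E(n, b) = -8 + 24/b (E(n, b) = -8 + 4*(6/b) = -8 + 24/b)
X(I) = 0
A(w) = -(-4 + w)/(2*w) (A(w) = -(-4 + w)/(2*(w + 0)) = -(-4 + w)/(2*w))
x = 1/54 (x = ((4 - (0 - 1*(-3)))/(2*(0 - 1*(-3))))/9 = ((4 - (0 + 3))/(2*(0 + 3)))*(⅑) = ((½)*(4 - 1*3)/3)*(⅑) = ((½)*(⅓)*(4 - 3))*(⅑) = ((½)*(⅓)*1)*(⅑) = (⅙)*(⅑) = 1/54 ≈ 0.018519)
x*(-3 - 42) = (-3 - 42)/54 = (1/54)*(-45) = -⅚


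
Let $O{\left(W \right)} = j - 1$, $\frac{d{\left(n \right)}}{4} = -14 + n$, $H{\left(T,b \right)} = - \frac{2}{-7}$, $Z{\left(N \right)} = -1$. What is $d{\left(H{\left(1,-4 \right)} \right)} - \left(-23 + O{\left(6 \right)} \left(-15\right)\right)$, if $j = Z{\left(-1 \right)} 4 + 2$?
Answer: $- \frac{538}{7} \approx -76.857$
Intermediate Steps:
$j = -2$ ($j = \left(-1\right) 4 + 2 = -4 + 2 = -2$)
$H{\left(T,b \right)} = \frac{2}{7}$ ($H{\left(T,b \right)} = \left(-2\right) \left(- \frac{1}{7}\right) = \frac{2}{7}$)
$d{\left(n \right)} = -56 + 4 n$ ($d{\left(n \right)} = 4 \left(-14 + n\right) = -56 + 4 n$)
$O{\left(W \right)} = -3$ ($O{\left(W \right)} = -2 - 1 = -3$)
$d{\left(H{\left(1,-4 \right)} \right)} - \left(-23 + O{\left(6 \right)} \left(-15\right)\right) = \left(-56 + 4 \cdot \frac{2}{7}\right) - \left(-23 - -45\right) = \left(-56 + \frac{8}{7}\right) - \left(-23 + 45\right) = - \frac{384}{7} - 22 = - \frac{538}{7}$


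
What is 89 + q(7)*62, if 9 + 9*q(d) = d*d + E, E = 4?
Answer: 3529/9 ≈ 392.11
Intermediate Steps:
q(d) = -5/9 + d**2/9 (q(d) = -1 + (d*d + 4)/9 = -1 + (d**2 + 4)/9 = -1 + (4 + d**2)/9 = -1 + (4/9 + d**2/9) = -5/9 + d**2/9)
89 + q(7)*62 = 89 + (-5/9 + (1/9)*7**2)*62 = 89 + (-5/9 + (1/9)*49)*62 = 89 + (-5/9 + 49/9)*62 = 89 + (44/9)*62 = 89 + 2728/9 = 3529/9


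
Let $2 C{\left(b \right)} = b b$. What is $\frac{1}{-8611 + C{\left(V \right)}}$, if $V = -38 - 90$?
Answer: $- \frac{1}{419} \approx -0.0023866$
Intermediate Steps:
$V = -128$ ($V = -38 - 90 = -128$)
$C{\left(b \right)} = \frac{b^{2}}{2}$ ($C{\left(b \right)} = \frac{b b}{2} = \frac{b^{2}}{2}$)
$\frac{1}{-8611 + C{\left(V \right)}} = \frac{1}{-8611 + \frac{\left(-128\right)^{2}}{2}} = \frac{1}{-8611 + \frac{1}{2} \cdot 16384} = \frac{1}{-8611 + 8192} = \frac{1}{-419} = - \frac{1}{419}$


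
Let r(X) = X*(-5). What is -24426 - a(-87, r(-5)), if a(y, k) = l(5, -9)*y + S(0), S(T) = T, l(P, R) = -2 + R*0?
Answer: -24600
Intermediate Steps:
l(P, R) = -2 (l(P, R) = -2 + 0 = -2)
r(X) = -5*X
a(y, k) = -2*y (a(y, k) = -2*y + 0 = -2*y)
-24426 - a(-87, r(-5)) = -24426 - (-2)*(-87) = -24426 - 1*174 = -24426 - 174 = -24600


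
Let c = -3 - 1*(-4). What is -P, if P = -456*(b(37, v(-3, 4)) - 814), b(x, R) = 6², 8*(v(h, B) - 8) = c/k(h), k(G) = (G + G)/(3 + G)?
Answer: -354768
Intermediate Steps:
c = 1 (c = -3 + 4 = 1)
k(G) = 2*G/(3 + G) (k(G) = (2*G)/(3 + G) = 2*G/(3 + G))
v(h, B) = 8 + (3 + h)/(16*h) (v(h, B) = 8 + (1/(2*h/(3 + h)))/8 = 8 + (1*((3 + h)/(2*h)))/8 = 8 + ((3 + h)/(2*h))/8 = 8 + (3 + h)/(16*h))
b(x, R) = 36
P = 354768 (P = -456*(36 - 814) = -456*(-778) = 354768)
-P = -1*354768 = -354768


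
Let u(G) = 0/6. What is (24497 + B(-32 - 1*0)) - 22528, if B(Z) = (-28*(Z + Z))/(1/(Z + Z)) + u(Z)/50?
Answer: -112719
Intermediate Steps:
u(G) = 0 (u(G) = 0*(⅙) = 0)
B(Z) = -112*Z² (B(Z) = (-28*(Z + Z))/(1/(Z + Z)) + 0/50 = (-56*Z)/(1/(2*Z)) + 0*(1/50) = (-56*Z)/((1/(2*Z))) + 0 = (-56*Z)*(2*Z) + 0 = -112*Z² + 0 = -112*Z²)
(24497 + B(-32 - 1*0)) - 22528 = (24497 - 112*(-32 - 1*0)²) - 22528 = (24497 - 112*(-32 + 0)²) - 22528 = (24497 - 112*(-32)²) - 22528 = (24497 - 112*1024) - 22528 = (24497 - 114688) - 22528 = -90191 - 22528 = -112719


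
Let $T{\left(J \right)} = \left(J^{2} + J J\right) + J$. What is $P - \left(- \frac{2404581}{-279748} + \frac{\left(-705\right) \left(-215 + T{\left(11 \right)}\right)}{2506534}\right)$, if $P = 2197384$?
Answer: $\frac{770397484121959277}{350598936716} \approx 2.1974 \cdot 10^{6}$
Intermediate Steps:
$T{\left(J \right)} = J + 2 J^{2}$ ($T{\left(J \right)} = \left(J^{2} + J^{2}\right) + J = 2 J^{2} + J = J + 2 J^{2}$)
$P - \left(- \frac{2404581}{-279748} + \frac{\left(-705\right) \left(-215 + T{\left(11 \right)}\right)}{2506534}\right) = 2197384 - \left(- \frac{2404581}{-279748} + \frac{\left(-705\right) \left(-215 + 11 \left(1 + 2 \cdot 11\right)\right)}{2506534}\right) = 2197384 - \left(\left(-2404581\right) \left(- \frac{1}{279748}\right) + - 705 \left(-215 + 11 \left(1 + 22\right)\right) \frac{1}{2506534}\right) = 2197384 - \left(\frac{2404581}{279748} + - 705 \left(-215 + 11 \cdot 23\right) \frac{1}{2506534}\right) = 2197384 - \left(\frac{2404581}{279748} + - 705 \left(-215 + 253\right) \frac{1}{2506534}\right) = 2197384 - \left(\frac{2404581}{279748} + \left(-705\right) 38 \cdot \frac{1}{2506534}\right) = 2197384 - \left(\frac{2404581}{279748} - \frac{13395}{1253267}\right) = 2197384 - \frac{3009834791667}{350598936716} = \frac{770397484121959277}{350598936716}$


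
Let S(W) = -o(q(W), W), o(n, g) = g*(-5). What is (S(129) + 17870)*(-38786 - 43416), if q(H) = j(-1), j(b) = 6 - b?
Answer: -1521970030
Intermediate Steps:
q(H) = 7 (q(H) = 6 - 1*(-1) = 6 + 1 = 7)
o(n, g) = -5*g
S(W) = 5*W (S(W) = -(-5)*W = 5*W)
(S(129) + 17870)*(-38786 - 43416) = (5*129 + 17870)*(-38786 - 43416) = (645 + 17870)*(-82202) = 18515*(-82202) = -1521970030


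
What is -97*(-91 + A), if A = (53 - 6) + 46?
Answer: -194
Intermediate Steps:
A = 93 (A = 47 + 46 = 93)
-97*(-91 + A) = -97*(-91 + 93) = -97*2 = -194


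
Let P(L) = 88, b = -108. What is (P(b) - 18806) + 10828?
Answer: -7890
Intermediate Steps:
(P(b) - 18806) + 10828 = (88 - 18806) + 10828 = -18718 + 10828 = -7890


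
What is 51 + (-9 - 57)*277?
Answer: -18231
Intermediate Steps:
51 + (-9 - 57)*277 = 51 - 66*277 = 51 - 18282 = -18231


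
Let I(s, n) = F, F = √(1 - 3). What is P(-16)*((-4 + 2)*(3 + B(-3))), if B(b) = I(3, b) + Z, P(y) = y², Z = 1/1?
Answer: -2048 - 512*I*√2 ≈ -2048.0 - 724.08*I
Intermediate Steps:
F = I*√2 (F = √(-2) = I*√2 ≈ 1.4142*I)
I(s, n) = I*√2
Z = 1 (Z = 1*1 = 1)
B(b) = 1 + I*√2 (B(b) = I*√2 + 1 = 1 + I*√2)
P(-16)*((-4 + 2)*(3 + B(-3))) = (-16)²*((-4 + 2)*(3 + (1 + I*√2))) = 256*(-2*(4 + I*√2)) = 256*(-8 - 2*I*√2) = -2048 - 512*I*√2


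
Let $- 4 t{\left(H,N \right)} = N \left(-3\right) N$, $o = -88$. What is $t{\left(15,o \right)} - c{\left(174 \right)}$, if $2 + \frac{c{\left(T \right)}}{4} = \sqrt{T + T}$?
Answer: $5816 - 8 \sqrt{87} \approx 5741.4$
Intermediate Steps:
$c{\left(T \right)} = -8 + 4 \sqrt{2} \sqrt{T}$ ($c{\left(T \right)} = -8 + 4 \sqrt{T + T} = -8 + 4 \sqrt{2 T} = -8 + 4 \sqrt{2} \sqrt{T}$)
$t{\left(H,N \right)} = \frac{3 N^{2}}{4}$ ($t{\left(H,N \right)} = - \frac{N \left(-3\right) N}{4} = - \frac{- 3 N N}{4} = - \frac{\left(-3\right) N^{2}}{4} = \frac{3 N^{2}}{4}$)
$t{\left(15,o \right)} - c{\left(174 \right)} = \frac{3 \left(-88\right)^{2}}{4} - \left(-8 + 4 \sqrt{2} \sqrt{174}\right) = \frac{3}{4} \cdot 7744 - \left(-8 + 8 \sqrt{87}\right) = 5808 + \left(8 - 8 \sqrt{87}\right) = 5816 - 8 \sqrt{87}$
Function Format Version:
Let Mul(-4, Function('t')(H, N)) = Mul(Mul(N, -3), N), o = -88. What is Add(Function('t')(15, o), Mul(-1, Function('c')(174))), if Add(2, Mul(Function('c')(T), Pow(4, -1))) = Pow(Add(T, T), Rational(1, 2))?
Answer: Add(5816, Mul(-8, Pow(87, Rational(1, 2)))) ≈ 5741.4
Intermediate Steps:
Function('c')(T) = Add(-8, Mul(4, Pow(2, Rational(1, 2)), Pow(T, Rational(1, 2)))) (Function('c')(T) = Add(-8, Mul(4, Pow(Add(T, T), Rational(1, 2)))) = Add(-8, Mul(4, Pow(Mul(2, T), Rational(1, 2)))) = Add(-8, Mul(4, Mul(Pow(2, Rational(1, 2)), Pow(T, Rational(1, 2))))) = Add(-8, Mul(4, Pow(2, Rational(1, 2)), Pow(T, Rational(1, 2)))))
Function('t')(H, N) = Mul(Rational(3, 4), Pow(N, 2)) (Function('t')(H, N) = Mul(Rational(-1, 4), Mul(Mul(N, -3), N)) = Mul(Rational(-1, 4), Mul(Mul(-3, N), N)) = Mul(Rational(-1, 4), Mul(-3, Pow(N, 2))) = Mul(Rational(3, 4), Pow(N, 2)))
Add(Function('t')(15, o), Mul(-1, Function('c')(174))) = Add(Mul(Rational(3, 4), Pow(-88, 2)), Mul(-1, Add(-8, Mul(4, Pow(2, Rational(1, 2)), Pow(174, Rational(1, 2)))))) = Add(Mul(Rational(3, 4), 7744), Mul(-1, Add(-8, Mul(8, Pow(87, Rational(1, 2)))))) = Add(5808, Add(8, Mul(-8, Pow(87, Rational(1, 2))))) = Add(5816, Mul(-8, Pow(87, Rational(1, 2))))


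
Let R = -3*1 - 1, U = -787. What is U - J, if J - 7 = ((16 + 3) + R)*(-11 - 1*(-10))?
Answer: -779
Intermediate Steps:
R = -4 (R = -3 - 1 = -4)
J = -8 (J = 7 + ((16 + 3) - 4)*(-11 - 1*(-10)) = 7 + (19 - 4)*(-11 + 10) = 7 + 15*(-1) = 7 - 15 = -8)
U - J = -787 - 1*(-8) = -787 + 8 = -779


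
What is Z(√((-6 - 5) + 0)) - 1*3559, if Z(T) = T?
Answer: -3559 + I*√11 ≈ -3559.0 + 3.3166*I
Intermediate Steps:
Z(√((-6 - 5) + 0)) - 1*3559 = √((-6 - 5) + 0) - 1*3559 = √(-11 + 0) - 3559 = √(-11) - 3559 = I*√11 - 3559 = -3559 + I*√11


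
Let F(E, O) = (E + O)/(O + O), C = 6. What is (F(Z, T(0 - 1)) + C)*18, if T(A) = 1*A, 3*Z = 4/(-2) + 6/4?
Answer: 237/2 ≈ 118.50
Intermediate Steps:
Z = -⅙ (Z = (4/(-2) + 6/4)/3 = (4*(-½) + 6*(¼))/3 = (-2 + 3/2)/3 = (⅓)*(-½) = -⅙ ≈ -0.16667)
T(A) = A
F(E, O) = (E + O)/(2*O) (F(E, O) = (E + O)/((2*O)) = (E + O)*(1/(2*O)) = (E + O)/(2*O))
(F(Z, T(0 - 1)) + C)*18 = ((-⅙ + (0 - 1))/(2*(0 - 1)) + 6)*18 = ((½)*(-⅙ - 1)/(-1) + 6)*18 = ((½)*(-1)*(-7/6) + 6)*18 = (7/12 + 6)*18 = (79/12)*18 = 237/2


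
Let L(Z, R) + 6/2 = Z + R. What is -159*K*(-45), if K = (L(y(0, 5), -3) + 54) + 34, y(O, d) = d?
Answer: 622485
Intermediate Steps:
L(Z, R) = -3 + R + Z (L(Z, R) = -3 + (Z + R) = -3 + (R + Z) = -3 + R + Z)
K = 87 (K = ((-3 - 3 + 5) + 54) + 34 = (-1 + 54) + 34 = 53 + 34 = 87)
-159*K*(-45) = -159*87*(-45) = -13833*(-45) = 622485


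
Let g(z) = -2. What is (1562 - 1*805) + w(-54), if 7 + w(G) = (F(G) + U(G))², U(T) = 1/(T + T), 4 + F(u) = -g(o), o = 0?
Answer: 8795089/11664 ≈ 754.04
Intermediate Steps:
F(u) = -2 (F(u) = -4 - 1*(-2) = -4 + 2 = -2)
U(T) = 1/(2*T)
w(G) = -7 + (-2 + 1/(2*G))²
(1562 - 1*805) + w(-54) = (1562 - 1*805) + (-3 - 2/(-54) + (¼)/(-54)²) = (1562 - 805) + (-3 - 2*(-1/54) + (¼)*(1/2916)) = 757 + (-3 + 1/27 + 1/11664) = 757 - 34559/11664 = 8795089/11664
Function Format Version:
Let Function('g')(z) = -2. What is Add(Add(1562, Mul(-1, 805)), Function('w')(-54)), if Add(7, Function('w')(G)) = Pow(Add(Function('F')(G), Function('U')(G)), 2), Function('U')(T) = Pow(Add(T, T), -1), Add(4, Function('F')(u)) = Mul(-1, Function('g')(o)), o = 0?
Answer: Rational(8795089, 11664) ≈ 754.04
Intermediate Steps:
Function('F')(u) = -2 (Function('F')(u) = Add(-4, Mul(-1, -2)) = Add(-4, 2) = -2)
Function('U')(T) = Mul(Rational(1, 2), Pow(T, -1)) (Function('U')(T) = Pow(Mul(2, T), -1) = Mul(Rational(1, 2), Pow(T, -1)))
Function('w')(G) = Add(-7, Pow(Add(-2, Mul(Rational(1, 2), Pow(G, -1))), 2))
Add(Add(1562, Mul(-1, 805)), Function('w')(-54)) = Add(Add(1562, Mul(-1, 805)), Add(-3, Mul(-2, Pow(-54, -1)), Mul(Rational(1, 4), Pow(-54, -2)))) = Add(Add(1562, -805), Add(-3, Mul(-2, Rational(-1, 54)), Mul(Rational(1, 4), Rational(1, 2916)))) = Add(757, Add(-3, Rational(1, 27), Rational(1, 11664))) = Add(757, Rational(-34559, 11664)) = Rational(8795089, 11664)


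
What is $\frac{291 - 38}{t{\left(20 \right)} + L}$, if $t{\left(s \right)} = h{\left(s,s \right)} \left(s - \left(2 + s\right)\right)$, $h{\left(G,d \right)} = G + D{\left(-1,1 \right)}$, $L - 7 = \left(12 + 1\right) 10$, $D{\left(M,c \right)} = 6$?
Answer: $\frac{253}{85} \approx 2.9765$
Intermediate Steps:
$L = 137$ ($L = 7 + \left(12 + 1\right) 10 = 7 + 13 \cdot 10 = 7 + 130 = 137$)
$h{\left(G,d \right)} = 6 + G$ ($h{\left(G,d \right)} = G + 6 = 6 + G$)
$t{\left(s \right)} = -12 - 2 s$ ($t{\left(s \right)} = \left(6 + s\right) \left(s - \left(2 + s\right)\right) = \left(6 + s\right) \left(-2\right) = -12 - 2 s$)
$\frac{291 - 38}{t{\left(20 \right)} + L} = \frac{291 - 38}{\left(-12 - 40\right) + 137} = \frac{253}{\left(-12 - 40\right) + 137} = \frac{253}{-52 + 137} = \frac{253}{85}$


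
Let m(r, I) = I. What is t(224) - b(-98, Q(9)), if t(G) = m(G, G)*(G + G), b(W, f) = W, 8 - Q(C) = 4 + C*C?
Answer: 100450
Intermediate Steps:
Q(C) = 4 - C² (Q(C) = 8 - (4 + C*C) = 8 - (4 + C²) = 8 + (-4 - C²) = 4 - C²)
t(G) = 2*G² (t(G) = G*(G + G) = G*(2*G) = 2*G²)
t(224) - b(-98, Q(9)) = 2*224² - 1*(-98) = 2*50176 + 98 = 100352 + 98 = 100450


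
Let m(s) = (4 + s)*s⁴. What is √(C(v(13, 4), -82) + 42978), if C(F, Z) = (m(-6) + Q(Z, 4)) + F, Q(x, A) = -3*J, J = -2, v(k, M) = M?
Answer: 2*√10099 ≈ 200.99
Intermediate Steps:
Q(x, A) = 6 (Q(x, A) = -3*(-2) = 6)
m(s) = s⁴*(4 + s)
C(F, Z) = -2586 + F (C(F, Z) = ((-6)⁴*(4 - 6) + 6) + F = (1296*(-2) + 6) + F = (-2592 + 6) + F = -2586 + F)
√(C(v(13, 4), -82) + 42978) = √((-2586 + 4) + 42978) = √(-2582 + 42978) = √40396 = 2*√10099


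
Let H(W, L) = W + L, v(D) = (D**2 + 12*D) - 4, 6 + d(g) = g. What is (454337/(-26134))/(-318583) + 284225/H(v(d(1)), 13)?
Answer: -591603542665672/54118012793 ≈ -10932.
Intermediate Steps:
d(g) = -6 + g
v(D) = -4 + D**2 + 12*D
H(W, L) = L + W
(454337/(-26134))/(-318583) + 284225/H(v(d(1)), 13) = (454337/(-26134))/(-318583) + 284225/(13 + (-4 + (-6 + 1)**2 + 12*(-6 + 1))) = (454337*(-1/26134))*(-1/318583) + 284225/(13 + (-4 + (-5)**2 + 12*(-5))) = -454337/26134*(-1/318583) + 284225/(13 + (-4 + 25 - 60)) = 454337/8325848122 + 284225/(13 - 39) = 454337/8325848122 + 284225/(-26) = 454337/8325848122 + 284225*(-1/26) = 454337/8325848122 - 284225/26 = -591603542665672/54118012793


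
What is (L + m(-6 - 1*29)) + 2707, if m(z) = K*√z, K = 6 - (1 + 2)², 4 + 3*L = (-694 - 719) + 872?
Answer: 7576/3 - 3*I*√35 ≈ 2525.3 - 17.748*I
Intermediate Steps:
L = -545/3 (L = -4/3 + ((-694 - 719) + 872)/3 = -4/3 + (-1413 + 872)/3 = -4/3 + (⅓)*(-541) = -4/3 - 541/3 = -545/3 ≈ -181.67)
K = -3 (K = 6 - 1*3² = 6 - 1*9 = 6 - 9 = -3)
m(z) = -3*√z
(L + m(-6 - 1*29)) + 2707 = (-545/3 - 3*√(-6 - 1*29)) + 2707 = (-545/3 - 3*√(-6 - 29)) + 2707 = (-545/3 - 3*I*√35) + 2707 = 7576/3 - 3*I*√35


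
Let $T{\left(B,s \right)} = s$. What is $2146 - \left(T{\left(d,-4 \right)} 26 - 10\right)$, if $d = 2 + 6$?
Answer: $2260$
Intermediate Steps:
$d = 8$
$2146 - \left(T{\left(d,-4 \right)} 26 - 10\right) = 2146 - \left(\left(-4\right) 26 - 10\right) = 2146 - \left(-104 - 10\right) = 2146 - -114 = 2146 + 114 = 2260$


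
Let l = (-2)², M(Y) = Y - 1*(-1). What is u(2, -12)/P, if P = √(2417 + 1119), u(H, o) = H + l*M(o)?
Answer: -21*√221/442 ≈ -0.70631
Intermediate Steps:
M(Y) = 1 + Y (M(Y) = Y + 1 = 1 + Y)
l = 4
u(H, o) = 4 + H + 4*o (u(H, o) = H + 4*(1 + o) = H + (4 + 4*o) = 4 + H + 4*o)
P = 4*√221 (P = √3536 = 4*√221 ≈ 59.464)
u(2, -12)/P = (4 + 2 + 4*(-12))/((4*√221)) = (4 + 2 - 48)*(√221/884) = -21*√221/442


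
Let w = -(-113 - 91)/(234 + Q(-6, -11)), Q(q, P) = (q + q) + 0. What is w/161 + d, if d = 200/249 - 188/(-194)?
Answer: 255816544/143879421 ≈ 1.7780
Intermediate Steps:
Q(q, P) = 2*q (Q(q, P) = 2*q + 0 = 2*q)
w = 34/37 (w = -(-113 - 91)/(234 + 2*(-6)) = -(-204)/(234 - 12) = -(-204)/222 = -1*(-34/37) = 34/37 ≈ 0.91892)
d = 42806/24153 (d = 200*(1/249) - 188*(-1/194) = 200/249 + 94/97 = 42806/24153 ≈ 1.7723)
w/161 + d = (34/37)/161 + 42806/24153 = (34/37)*(1/161) + 42806/24153 = 34/5957 + 42806/24153 = 255816544/143879421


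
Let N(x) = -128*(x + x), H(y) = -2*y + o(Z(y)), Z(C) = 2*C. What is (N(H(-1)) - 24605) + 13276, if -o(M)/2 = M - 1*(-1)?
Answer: -12353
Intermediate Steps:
o(M) = -2 - 2*M (o(M) = -2*(M - 1*(-1)) = -2*(M + 1) = -2*(1 + M) = -2 - 2*M)
H(y) = -2 - 6*y (H(y) = -2*y + (-2 - 4*y) = -2 - 6*y)
N(x) = -256*x
(N(H(-1)) - 24605) + 13276 = (-256*(-2 - 6*(-1)) - 24605) + 13276 = (-256*(-2 + 6) - 24605) + 13276 = (-256*4 - 24605) + 13276 = (-1024 - 24605) + 13276 = -25629 + 13276 = -12353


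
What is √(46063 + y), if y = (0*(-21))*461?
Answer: √46063 ≈ 214.62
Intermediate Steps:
y = 0 (y = 0*461 = 0)
√(46063 + y) = √(46063 + 0) = √46063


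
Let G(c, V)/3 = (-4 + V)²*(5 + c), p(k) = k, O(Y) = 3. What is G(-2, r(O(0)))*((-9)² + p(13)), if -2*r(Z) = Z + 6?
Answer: 122247/2 ≈ 61124.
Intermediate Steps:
r(Z) = -3 - Z/2 (r(Z) = -(Z + 6)/2 = -(6 + Z)/2 = -3 - Z/2)
G(c, V) = 3*(-4 + V)²*(5 + c) (G(c, V) = 3*((-4 + V)²*(5 + c)) = 3*(-4 + V)²*(5 + c))
G(-2, r(O(0)))*((-9)² + p(13)) = (3*(-4 + (-3 - ½*3))²*(5 - 2))*((-9)² + 13) = (3*(-4 + (-3 - 3/2))²*3)*(81 + 13) = (3*(-4 - 9/2)²*3)*94 = (3*(-17/2)²*3)*94 = (3*(289/4)*3)*94 = (2601/4)*94 = 122247/2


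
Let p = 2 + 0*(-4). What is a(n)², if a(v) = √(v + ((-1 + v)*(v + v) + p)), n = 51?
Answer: 5153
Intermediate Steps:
p = 2 (p = 2 + 0 = 2)
a(v) = √(2 + v + 2*v*(-1 + v)) (a(v) = √(v + ((-1 + v)*(v + v) + 2)) = √(v + ((-1 + v)*(2*v) + 2)) = √(v + (2*v*(-1 + v) + 2)) = √(v + (2 + 2*v*(-1 + v))) = √(2 + v + 2*v*(-1 + v)))
a(n)² = (√(2 - 1*51 + 2*51²))² = (√(2 - 51 + 2*2601))² = (√(2 - 51 + 5202))² = (√5153)² = 5153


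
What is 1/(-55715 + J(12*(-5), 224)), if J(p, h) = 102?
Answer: -1/55613 ≈ -1.7981e-5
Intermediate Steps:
1/(-55715 + J(12*(-5), 224)) = 1/(-55715 + 102) = 1/(-55613) = -1/55613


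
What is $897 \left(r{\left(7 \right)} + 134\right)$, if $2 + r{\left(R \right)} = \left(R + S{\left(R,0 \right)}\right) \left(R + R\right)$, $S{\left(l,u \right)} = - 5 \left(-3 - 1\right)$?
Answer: $457470$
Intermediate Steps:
$S{\left(l,u \right)} = 20$ ($S{\left(l,u \right)} = \left(-5\right) \left(-4\right) = 20$)
$r{\left(R \right)} = -2 + 2 R \left(20 + R\right)$ ($r{\left(R \right)} = -2 + \left(R + 20\right) \left(R + R\right) = -2 + \left(20 + R\right) 2 R = -2 + 2 R \left(20 + R\right)$)
$897 \left(r{\left(7 \right)} + 134\right) = 897 \left(\left(-2 + 2 \cdot 7^{2} + 40 \cdot 7\right) + 134\right) = 897 \left(\left(-2 + 2 \cdot 49 + 280\right) + 134\right) = 897 \left(\left(-2 + 98 + 280\right) + 134\right) = 897 \left(376 + 134\right) = 897 \cdot 510 = 457470$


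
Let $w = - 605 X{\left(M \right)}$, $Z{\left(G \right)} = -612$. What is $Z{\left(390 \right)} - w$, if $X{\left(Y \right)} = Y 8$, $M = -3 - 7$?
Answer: $-49012$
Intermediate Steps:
$M = -10$
$X{\left(Y \right)} = 8 Y$
$w = 48400$ ($w = - 605 \cdot 8 \left(-10\right) = \left(-605\right) \left(-80\right) = 48400$)
$Z{\left(390 \right)} - w = -612 - 48400 = -49012$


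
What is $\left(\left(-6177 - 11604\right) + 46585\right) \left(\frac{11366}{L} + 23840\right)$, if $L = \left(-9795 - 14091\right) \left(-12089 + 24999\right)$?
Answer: $\frac{52938146509951834}{77092065} \approx 6.8669 \cdot 10^{8}$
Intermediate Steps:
$L = -308368260$ ($L = \left(-23886\right) 12910 = -308368260$)
$\left(\left(-6177 - 11604\right) + 46585\right) \left(\frac{11366}{L} + 23840\right) = \left(\left(-6177 - 11604\right) + 46585\right) \left(\frac{11366}{-308368260} + 23840\right) = \left(-17781 + 46585\right) \left(11366 \left(- \frac{1}{308368260}\right) + 23840\right) = 28804 \left(- \frac{5683}{154184130} + 23840\right) = 28804 \cdot \frac{3675749653517}{154184130} = \frac{52938146509951834}{77092065}$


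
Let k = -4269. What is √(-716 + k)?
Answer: I*√4985 ≈ 70.604*I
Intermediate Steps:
√(-716 + k) = √(-716 - 4269) = √(-4985) = I*√4985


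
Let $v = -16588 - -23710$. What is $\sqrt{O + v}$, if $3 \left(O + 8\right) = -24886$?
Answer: $\frac{2 i \sqrt{2658}}{3} \approx 34.371 i$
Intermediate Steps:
$O = - \frac{24910}{3}$ ($O = -8 + \frac{1}{3} \left(-24886\right) = -8 - \frac{24886}{3} = - \frac{24910}{3} \approx -8303.3$)
$v = 7122$ ($v = -16588 + 23710 = 7122$)
$\sqrt{O + v} = \sqrt{- \frac{24910}{3} + 7122} = \sqrt{- \frac{3544}{3}} = \frac{2 i \sqrt{2658}}{3}$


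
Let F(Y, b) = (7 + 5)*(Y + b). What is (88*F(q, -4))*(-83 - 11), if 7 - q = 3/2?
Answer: -148896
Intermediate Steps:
q = 11/2 (q = 7 - 3/2 = 11/2 ≈ 5.5000)
F(Y, b) = 12*Y + 12*b (F(Y, b) = 12*(Y + b) = 12*Y + 12*b)
(88*F(q, -4))*(-83 - 11) = (88*(12*(11/2) + 12*(-4)))*(-83 - 11) = (88*(66 - 48))*(-94) = (88*18)*(-94) = 1584*(-94) = -148896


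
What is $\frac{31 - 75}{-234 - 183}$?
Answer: $\frac{44}{417} \approx 0.10552$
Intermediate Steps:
$\frac{31 - 75}{-234 - 183} = - \frac{44}{-417} = \left(-44\right) \left(- \frac{1}{417}\right) = \frac{44}{417}$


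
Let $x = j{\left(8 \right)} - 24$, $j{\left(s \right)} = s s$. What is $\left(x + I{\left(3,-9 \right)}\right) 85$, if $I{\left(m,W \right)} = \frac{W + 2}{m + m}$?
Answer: $\frac{19805}{6} \approx 3300.8$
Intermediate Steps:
$j{\left(s \right)} = s^{2}$
$I{\left(m,W \right)} = \frac{2 + W}{2 m}$
$x = 40$ ($x = 8^{2} - 24 = 64 - 24 = 40$)
$\left(x + I{\left(3,-9 \right)}\right) 85 = \left(40 + \frac{2 - 9}{2 \cdot 3}\right) 85 = \left(40 + \frac{1}{2} \cdot \frac{1}{3} \left(-7\right)\right) 85 = \left(40 - \frac{7}{6}\right) 85 = \frac{233}{6} \cdot 85 = \frac{19805}{6}$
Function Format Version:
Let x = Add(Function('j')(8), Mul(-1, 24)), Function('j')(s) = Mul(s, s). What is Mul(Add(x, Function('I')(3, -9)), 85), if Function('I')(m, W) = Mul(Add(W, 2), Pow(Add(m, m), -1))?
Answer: Rational(19805, 6) ≈ 3300.8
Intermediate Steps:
Function('j')(s) = Pow(s, 2)
Function('I')(m, W) = Mul(Rational(1, 2), Pow(m, -1), Add(2, W)) (Function('I')(m, W) = Mul(Add(2, W), Pow(Mul(2, m), -1)) = Mul(Add(2, W), Mul(Rational(1, 2), Pow(m, -1))) = Mul(Rational(1, 2), Pow(m, -1), Add(2, W)))
x = 40 (x = Add(Pow(8, 2), Mul(-1, 24)) = Add(64, -24) = 40)
Mul(Add(x, Function('I')(3, -9)), 85) = Mul(Add(40, Mul(Rational(1, 2), Pow(3, -1), Add(2, -9))), 85) = Mul(Add(40, Mul(Rational(1, 2), Rational(1, 3), -7)), 85) = Mul(Add(40, Rational(-7, 6)), 85) = Mul(Rational(233, 6), 85) = Rational(19805, 6)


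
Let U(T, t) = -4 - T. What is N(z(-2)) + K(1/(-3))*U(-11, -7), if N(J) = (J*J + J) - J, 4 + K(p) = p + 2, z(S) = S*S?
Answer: -1/3 ≈ -0.33333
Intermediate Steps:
z(S) = S**2
K(p) = -2 + p (K(p) = -4 + (p + 2) = -4 + (2 + p) = -2 + p)
N(J) = J**2 (N(J) = (J**2 + J) - J = (J + J**2) - J = J**2)
N(z(-2)) + K(1/(-3))*U(-11, -7) = ((-2)**2)**2 + (-2 + 1/(-3))*(-4 - 1*(-11)) = 4**2 + (-2 - 1/3)*(-4 + 11) = 16 - 7/3*7 = 16 - 49/3 = -1/3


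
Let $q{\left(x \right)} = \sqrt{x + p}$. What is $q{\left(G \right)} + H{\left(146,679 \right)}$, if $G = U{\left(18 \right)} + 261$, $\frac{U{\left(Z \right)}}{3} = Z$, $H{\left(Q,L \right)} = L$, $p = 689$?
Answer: $679 + 2 \sqrt{251} \approx 710.69$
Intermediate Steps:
$U{\left(Z \right)} = 3 Z$
$G = 315$ ($G = 3 \cdot 18 + 261 = 54 + 261 = 315$)
$q{\left(x \right)} = \sqrt{689 + x}$ ($q{\left(x \right)} = \sqrt{x + 689} = \sqrt{689 + x}$)
$q{\left(G \right)} + H{\left(146,679 \right)} = \sqrt{689 + 315} + 679 = \sqrt{1004} + 679 = 2 \sqrt{251} + 679 = 679 + 2 \sqrt{251}$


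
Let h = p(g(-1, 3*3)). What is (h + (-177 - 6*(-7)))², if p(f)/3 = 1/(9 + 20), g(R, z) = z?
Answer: 15303744/841 ≈ 18197.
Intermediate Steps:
p(f) = 3/29 (p(f) = 3/(9 + 20) = 3/29)
h = 3/29 ≈ 0.10345
(h + (-177 - 6*(-7)))² = (3/29 + (-177 - 6*(-7)))² = (3/29 + (-177 + 42))² = (3/29 - 135)² = (-3912/29)² = 15303744/841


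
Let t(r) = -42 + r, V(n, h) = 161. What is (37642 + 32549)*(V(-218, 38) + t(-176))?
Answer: -4000887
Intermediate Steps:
(37642 + 32549)*(V(-218, 38) + t(-176)) = (37642 + 32549)*(161 + (-42 - 176)) = 70191*(161 - 218) = 70191*(-57) = -4000887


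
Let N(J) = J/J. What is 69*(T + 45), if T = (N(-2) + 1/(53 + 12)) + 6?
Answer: 233289/65 ≈ 3589.1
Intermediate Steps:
N(J) = 1
T = 456/65 (T = (1 + 1/(53 + 12)) + 6 = (1 + 1/65) + 6 = 66/65 + 6 = 456/65 ≈ 7.0154)
69*(T + 45) = 69*(456/65 + 45) = 69*(3381/65) = 233289/65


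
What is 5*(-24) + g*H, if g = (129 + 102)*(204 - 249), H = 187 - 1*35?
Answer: -1580160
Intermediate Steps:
H = 152 (H = 187 - 35 = 152)
g = -10395 (g = 231*(-45) = -10395)
5*(-24) + g*H = 5*(-24) - 10395*152 = -120 - 1580040 = -1580160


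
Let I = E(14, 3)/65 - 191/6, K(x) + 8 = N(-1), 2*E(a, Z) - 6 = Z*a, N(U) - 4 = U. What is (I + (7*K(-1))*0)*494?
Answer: -233149/15 ≈ -15543.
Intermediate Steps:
N(U) = 4 + U
E(a, Z) = 3 + Z*a/2 (E(a, Z) = 3 + (Z*a)/2 = 3 + Z*a/2)
K(x) = -5 (K(x) = -8 + (4 - 1) = -8 + 3 = -5)
I = -12271/390 (I = (3 + (1/2)*3*14)/65 - 191/6 = (3 + 21)*(1/65) - 191*1/6 = 24*(1/65) - 191/6 = 24/65 - 191/6 = -12271/390 ≈ -31.464)
(I + (7*K(-1))*0)*494 = (-12271/390 + (7*(-5))*0)*494 = (-12271/390 - 35*0)*494 = (-12271/390 + 0)*494 = -12271/390*494 = -233149/15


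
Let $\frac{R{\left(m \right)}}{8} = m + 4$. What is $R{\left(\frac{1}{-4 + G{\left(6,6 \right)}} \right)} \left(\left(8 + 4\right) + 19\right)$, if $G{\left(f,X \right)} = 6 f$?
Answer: $\frac{3999}{4} \approx 999.75$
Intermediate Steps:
$R{\left(m \right)} = 32 + 8 m$ ($R{\left(m \right)} = 8 \left(m + 4\right) = 8 \left(4 + m\right) = 32 + 8 m$)
$R{\left(\frac{1}{-4 + G{\left(6,6 \right)}} \right)} \left(\left(8 + 4\right) + 19\right) = \left(32 + \frac{8}{-4 + 6 \cdot 6}\right) \left(\left(8 + 4\right) + 19\right) = \left(32 + \frac{8}{-4 + 36}\right) \left(12 + 19\right) = \left(32 + \frac{8}{32}\right) 31 = \left(32 + 8 \cdot \frac{1}{32}\right) 31 = \left(32 + \frac{1}{4}\right) 31 = \frac{129}{4} \cdot 31 = \frac{3999}{4}$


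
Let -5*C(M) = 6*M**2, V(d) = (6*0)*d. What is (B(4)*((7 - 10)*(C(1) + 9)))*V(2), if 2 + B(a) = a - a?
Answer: 0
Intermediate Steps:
B(a) = -2 (B(a) = -2 + (a - a) = -2 + 0 = -2)
V(d) = 0 (V(d) = 0*d = 0)
C(M) = -6*M**2/5
(B(4)*((7 - 10)*(C(1) + 9)))*V(2) = -2*(7 - 10)*(-6/5*1**2 + 9)*0 = -(-6)*(-6/5*1 + 9)*0 = -(-6)*(-6/5 + 9)*0 = -(-6)*39/5*0 = -2*(-117/5)*0 = (234/5)*0 = 0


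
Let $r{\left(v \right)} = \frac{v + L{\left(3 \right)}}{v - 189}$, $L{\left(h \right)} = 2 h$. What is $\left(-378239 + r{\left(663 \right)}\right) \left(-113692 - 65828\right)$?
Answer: $\frac{5364195740640}{79} \approx 6.7901 \cdot 10^{10}$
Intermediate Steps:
$r{\left(v \right)} = \frac{6 + v}{-189 + v}$ ($r{\left(v \right)} = \frac{v + 2 \cdot 3}{v - 189} = \frac{v + 6}{-189 + v} = \frac{6 + v}{-189 + v}$)
$\left(-378239 + r{\left(663 \right)}\right) \left(-113692 - 65828\right) = \left(-378239 + \frac{6 + 663}{-189 + 663}\right) \left(-113692 - 65828\right) = \left(-378239 + \frac{1}{474} \cdot 669\right) \left(-179520\right) = \left(-378239 + \frac{223}{158}\right) \left(-179520\right) = \left(- \frac{59761539}{158}\right) \left(-179520\right) = \frac{5364195740640}{79}$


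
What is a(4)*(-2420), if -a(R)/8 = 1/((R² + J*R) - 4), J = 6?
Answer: 4840/9 ≈ 537.78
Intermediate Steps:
a(R) = -8/(-4 + R² + 6*R) (a(R) = -8/((R² + 6*R) - 4) = -8/(-4 + R² + 6*R))
a(4)*(-2420) = -8/(-4 + 4² + 6*4)*(-2420) = -8/(-4 + 16 + 24)*(-2420) = -8/36*(-2420) = -8*1/36*(-2420) = -2/9*(-2420) = 4840/9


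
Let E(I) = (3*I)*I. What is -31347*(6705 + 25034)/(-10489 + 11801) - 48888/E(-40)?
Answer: -24873394893/32800 ≈ -7.5834e+5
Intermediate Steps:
E(I) = 3*I²
-31347*(6705 + 25034)/(-10489 + 11801) - 48888/E(-40) = -31347*(6705 + 25034)/(-10489 + 11801) - 48888/(3*(-40)²) = -31347/(1312/31739) - 48888/(3*1600) = -31347/(1312*(1/31739)) - 48888/4800 = -31347/1312/31739 - 48888*1/4800 = -31347*31739/1312 - 2037/200 = -994922433/1312 - 2037/200 = -24873394893/32800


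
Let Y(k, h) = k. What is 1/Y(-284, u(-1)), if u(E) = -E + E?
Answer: -1/284 ≈ -0.0035211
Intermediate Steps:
u(E) = 0
1/Y(-284, u(-1)) = 1/(-284) = -1/284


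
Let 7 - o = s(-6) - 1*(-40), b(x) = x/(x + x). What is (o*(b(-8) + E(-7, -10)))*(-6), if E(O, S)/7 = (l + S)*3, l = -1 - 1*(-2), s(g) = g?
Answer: -30537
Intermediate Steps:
l = 1 (l = -1 + 2 = 1)
b(x) = ½ (b(x) = x/((2*x)) = x*(1/(2*x)) = ½)
E(O, S) = 21 + 21*S (E(O, S) = 7*((1 + S)*3) = 7*(3 + 3*S) = 21 + 21*S)
o = -27 (o = 7 - (-6 - 1*(-40)) = 7 - (-6 + 40) = 7 - 1*34 = 7 - 34 = -27)
(o*(b(-8) + E(-7, -10)))*(-6) = -27*(½ + (21 + 21*(-10)))*(-6) = -27*(½ + (21 - 210))*(-6) = -27*(½ - 189)*(-6) = -27*(-377/2)*(-6) = (10179/2)*(-6) = -30537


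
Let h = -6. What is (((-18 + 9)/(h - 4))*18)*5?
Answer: 81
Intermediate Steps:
(((-18 + 9)/(h - 4))*18)*5 = (((-18 + 9)/(-6 - 4))*18)*5 = (-9/(-10)*18)*5 = (-9*(-⅒)*18)*5 = ((9/10)*18)*5 = (81/5)*5 = 81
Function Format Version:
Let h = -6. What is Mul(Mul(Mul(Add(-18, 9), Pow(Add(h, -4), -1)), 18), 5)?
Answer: 81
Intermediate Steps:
Mul(Mul(Mul(Add(-18, 9), Pow(Add(h, -4), -1)), 18), 5) = Mul(Mul(Mul(Add(-18, 9), Pow(Add(-6, -4), -1)), 18), 5) = Mul(Mul(Mul(-9, Pow(-10, -1)), 18), 5) = Mul(Mul(Mul(-9, Rational(-1, 10)), 18), 5) = Mul(Mul(Rational(9, 10), 18), 5) = Mul(Rational(81, 5), 5) = 81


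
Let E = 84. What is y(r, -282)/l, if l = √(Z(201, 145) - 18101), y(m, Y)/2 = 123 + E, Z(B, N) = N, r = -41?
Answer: -207*I/67 ≈ -3.0896*I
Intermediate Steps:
y(m, Y) = 414 (y(m, Y) = 2*(123 + 84) = 2*207 = 414)
l = 134*I (l = √(145 - 18101) = √(-17956) = 134*I ≈ 134.0*I)
y(r, -282)/l = 414/((134*I)) = 414*(-I/134) = -207*I/67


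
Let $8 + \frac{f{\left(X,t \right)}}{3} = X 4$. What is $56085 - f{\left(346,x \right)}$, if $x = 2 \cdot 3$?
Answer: $51957$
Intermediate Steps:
$x = 6$
$f{\left(X,t \right)} = -24 + 12 X$ ($f{\left(X,t \right)} = -24 + 3 X 4 = -24 + 3 \cdot 4 X = -24 + 12 X$)
$56085 - f{\left(346,x \right)} = 56085 - \left(-24 + 12 \cdot 346\right) = 56085 - \left(-24 + 4152\right) = 56085 - 4128 = 51957$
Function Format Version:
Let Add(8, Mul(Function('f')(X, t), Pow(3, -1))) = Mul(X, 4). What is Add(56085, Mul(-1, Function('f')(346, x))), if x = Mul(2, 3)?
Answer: 51957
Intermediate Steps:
x = 6
Function('f')(X, t) = Add(-24, Mul(12, X)) (Function('f')(X, t) = Add(-24, Mul(3, Mul(X, 4))) = Add(-24, Mul(3, Mul(4, X))) = Add(-24, Mul(12, X)))
Add(56085, Mul(-1, Function('f')(346, x))) = Add(56085, Mul(-1, Add(-24, Mul(12, 346)))) = Add(56085, Mul(-1, Add(-24, 4152))) = Add(56085, Mul(-1, 4128)) = Add(56085, -4128) = 51957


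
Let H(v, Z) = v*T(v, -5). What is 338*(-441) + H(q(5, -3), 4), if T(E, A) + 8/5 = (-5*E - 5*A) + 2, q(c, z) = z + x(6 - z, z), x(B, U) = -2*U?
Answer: -745134/5 ≈ -1.4903e+5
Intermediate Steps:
q(c, z) = -z (q(c, z) = z - 2*z = -z)
T(E, A) = ⅖ - 5*A - 5*E (T(E, A) = -8/5 + ((-5*E - 5*A) + 2) = -8/5 + ((-5*A - 5*E) + 2) = -8/5 + (2 - 5*A - 5*E) = ⅖ - 5*A - 5*E)
H(v, Z) = v*(127/5 - 5*v) (H(v, Z) = v*(⅖ - 5*(-5) - 5*v) = v*(⅖ + 25 - 5*v) = v*(127/5 - 5*v))
338*(-441) + H(q(5, -3), 4) = 338*(-441) + (-1*(-3))*(127 - (-25)*(-3))/5 = -149058 + (⅕)*3*(127 - 25*3) = -149058 + (⅕)*3*(127 - 75) = -149058 + (⅕)*3*52 = -149058 + 156/5 = -745134/5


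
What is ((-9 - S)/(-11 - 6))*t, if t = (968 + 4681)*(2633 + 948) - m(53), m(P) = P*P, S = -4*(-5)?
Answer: 34503620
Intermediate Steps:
S = 20
m(P) = P**2
t = 20226260 (t = (968 + 4681)*(2633 + 948) - 1*53**2 = 5649*3581 - 1*2809 = 20229069 - 2809 = 20226260)
((-9 - S)/(-11 - 6))*t = ((-9 - 1*20)/(-11 - 6))*20226260 = ((-9 - 20)/(-17))*20226260 = -29*(-1/17)*20226260 = (29/17)*20226260 = 34503620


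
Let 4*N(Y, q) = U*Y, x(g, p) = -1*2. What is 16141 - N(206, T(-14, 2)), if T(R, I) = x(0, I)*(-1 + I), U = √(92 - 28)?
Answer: 15729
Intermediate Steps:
x(g, p) = -2
U = 8 (U = √64 = 8)
T(R, I) = 2 - 2*I (T(R, I) = -2*(-1 + I) = 2 - 2*I)
N(Y, q) = 2*Y (N(Y, q) = (8*Y)/4 = 2*Y)
16141 - N(206, T(-14, 2)) = 16141 - 2*206 = 16141 - 1*412 = 16141 - 412 = 15729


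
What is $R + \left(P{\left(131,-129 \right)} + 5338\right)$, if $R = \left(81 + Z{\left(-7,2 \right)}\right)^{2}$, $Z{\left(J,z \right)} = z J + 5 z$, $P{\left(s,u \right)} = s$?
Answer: $11398$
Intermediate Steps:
$Z{\left(J,z \right)} = 5 z + J z$ ($Z{\left(J,z \right)} = J z + 5 z = 5 z + J z$)
$R = 5929$ ($R = \left(81 + 2 \left(5 - 7\right)\right)^{2} = \left(81 + 2 \left(-2\right)\right)^{2} = \left(81 - 4\right)^{2} = 77^{2} = 5929$)
$R + \left(P{\left(131,-129 \right)} + 5338\right) = 5929 + \left(131 + 5338\right) = 5929 + 5469 = 11398$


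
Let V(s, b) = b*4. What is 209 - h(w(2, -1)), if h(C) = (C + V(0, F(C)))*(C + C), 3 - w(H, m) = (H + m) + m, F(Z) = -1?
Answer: 215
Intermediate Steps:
V(s, b) = 4*b
w(H, m) = 3 - H - 2*m (w(H, m) = 3 - ((H + m) + m) = 3 - (H + 2*m) = 3 + (-H - 2*m) = 3 - H - 2*m)
h(C) = 2*C*(-4 + C) (h(C) = (C + 4*(-1))*(C + C) = (C - 4)*(2*C) = (-4 + C)*(2*C) = 2*C*(-4 + C))
209 - h(w(2, -1)) = 209 - 2*(3 - 1*2 - 2*(-1))*(-4 + (3 - 1*2 - 2*(-1))) = 209 - 2*(3 - 2 + 2)*(-4 + (3 - 2 + 2)) = 209 - 2*3*(-4 + 3) = 209 - 2*3*(-1) = 209 - 1*(-6) = 209 + 6 = 215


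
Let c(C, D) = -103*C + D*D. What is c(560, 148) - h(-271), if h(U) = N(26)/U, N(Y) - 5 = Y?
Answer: -9695265/271 ≈ -35776.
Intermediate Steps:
N(Y) = 5 + Y
c(C, D) = D² - 103*C (c(C, D) = -103*C + D² = D² - 103*C)
h(U) = 31/U (h(U) = (5 + 26)/U = 31/U)
c(560, 148) - h(-271) = (148² - 103*560) - 31/(-271) = (21904 - 57680) - 31*(-1)/271 = -35776 - 1*(-31/271) = -35776 + 31/271 = -9695265/271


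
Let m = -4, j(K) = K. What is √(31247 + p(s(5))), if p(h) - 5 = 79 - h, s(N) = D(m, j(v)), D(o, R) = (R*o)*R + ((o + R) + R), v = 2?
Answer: 27*√43 ≈ 177.05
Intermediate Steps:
D(o, R) = o + 2*R + o*R² (D(o, R) = o*R² + ((R + o) + R) = o*R² + (o + 2*R) = o + 2*R + o*R²)
s(N) = -16 (s(N) = -4 + 2*2 - 4*2² = -4 + 4 - 4*4 = -4 + 4 - 16 = -16)
p(h) = 84 - h (p(h) = 5 + (79 - h) = 84 - h)
√(31247 + p(s(5))) = √(31247 + (84 - 1*(-16))) = √(31247 + (84 + 16)) = √(31247 + 100) = √31347 = 27*√43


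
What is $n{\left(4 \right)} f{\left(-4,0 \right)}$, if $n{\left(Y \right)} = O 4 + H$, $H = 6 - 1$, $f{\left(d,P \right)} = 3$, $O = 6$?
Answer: $87$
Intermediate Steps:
$H = 5$
$n{\left(Y \right)} = 29$ ($n{\left(Y \right)} = 6 \cdot 4 + 5 = 24 + 5 = 29$)
$n{\left(4 \right)} f{\left(-4,0 \right)} = 29 \cdot 3 = 87$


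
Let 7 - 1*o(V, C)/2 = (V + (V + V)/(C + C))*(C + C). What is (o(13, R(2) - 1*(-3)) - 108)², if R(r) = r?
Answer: 164836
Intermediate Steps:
o(V, C) = 14 - 4*C*(V + V/C) (o(V, C) = 14 - 2*(V + (V + V)/(C + C))*(C + C) = 14 - 2*(V + (2*V)/((2*C)))*2*C = 14 - 2*(V + (2*V)*(1/(2*C)))*2*C = 14 - 2*(V + V/C)*2*C = 14 - 4*C*(V + V/C))
(o(13, R(2) - 1*(-3)) - 108)² = ((14 - 4*13 - 4*(2 - 1*(-3))*13) - 108)² = ((14 - 52 - 4*(2 + 3)*13) - 108)² = ((14 - 52 - 4*5*13) - 108)² = ((14 - 52 - 260) - 108)² = (-298 - 108)² = (-406)² = 164836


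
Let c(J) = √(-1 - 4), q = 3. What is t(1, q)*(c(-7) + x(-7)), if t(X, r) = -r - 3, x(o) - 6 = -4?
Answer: -12 - 6*I*√5 ≈ -12.0 - 13.416*I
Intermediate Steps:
x(o) = 2 (x(o) = 6 - 4 = 2)
c(J) = I*√5 (c(J) = √(-5) = I*√5)
t(X, r) = -3 - r
t(1, q)*(c(-7) + x(-7)) = (-3 - 1*3)*(I*√5 + 2) = (-3 - 3)*(2 + I*√5) = -6*(2 + I*√5) = -12 - 6*I*√5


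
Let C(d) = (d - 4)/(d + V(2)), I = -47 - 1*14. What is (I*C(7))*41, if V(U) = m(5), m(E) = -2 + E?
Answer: -7503/10 ≈ -750.30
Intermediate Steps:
I = -61 (I = -47 - 14 = -61)
V(U) = 3 (V(U) = -2 + 5 = 3)
C(d) = (-4 + d)/(3 + d) (C(d) = (d - 4)/(d + 3) = (-4 + d)/(3 + d))
(I*C(7))*41 = -61*(-4 + 7)/(3 + 7)*41 = -61*3/10*41 = -183/10*41 = -7503/10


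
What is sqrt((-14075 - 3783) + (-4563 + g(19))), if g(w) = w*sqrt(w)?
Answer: sqrt(-22421 + 19*sqrt(19)) ≈ 149.46*I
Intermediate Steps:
g(w) = w**(3/2)
sqrt((-14075 - 3783) + (-4563 + g(19))) = sqrt((-14075 - 3783) + (-4563 + 19**(3/2))) = sqrt(-17858 + (-4563 + 19*sqrt(19))) = sqrt(-22421 + 19*sqrt(19))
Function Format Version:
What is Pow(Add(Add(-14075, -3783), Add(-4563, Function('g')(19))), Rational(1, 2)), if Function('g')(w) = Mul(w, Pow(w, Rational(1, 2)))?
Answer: Pow(Add(-22421, Mul(19, Pow(19, Rational(1, 2)))), Rational(1, 2)) ≈ Mul(149.46, I)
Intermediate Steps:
Function('g')(w) = Pow(w, Rational(3, 2))
Pow(Add(Add(-14075, -3783), Add(-4563, Function('g')(19))), Rational(1, 2)) = Pow(Add(Add(-14075, -3783), Add(-4563, Pow(19, Rational(3, 2)))), Rational(1, 2)) = Pow(Add(-17858, Add(-4563, Mul(19, Pow(19, Rational(1, 2))))), Rational(1, 2)) = Pow(Add(-22421, Mul(19, Pow(19, Rational(1, 2)))), Rational(1, 2))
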